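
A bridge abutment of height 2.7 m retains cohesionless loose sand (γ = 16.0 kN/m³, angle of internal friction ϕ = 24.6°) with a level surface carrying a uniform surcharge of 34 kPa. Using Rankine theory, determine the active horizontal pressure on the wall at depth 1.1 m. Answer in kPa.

K_a = (1 − sin φ)/(1 + sin φ) = 0.4121.
σ_v = γz + q = 16.0 × 1.1 + 34 = 51.60 kPa.
σ_h = K_a σ_v = 0.4121 × 51.60 = 21.27 kPa.

21.3 kPa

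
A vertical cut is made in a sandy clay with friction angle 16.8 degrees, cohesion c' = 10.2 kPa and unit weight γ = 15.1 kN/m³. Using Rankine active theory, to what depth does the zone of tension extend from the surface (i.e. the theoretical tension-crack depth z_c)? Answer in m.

1.82 m

K_a = tan²(45° − 16.8°/2) = 0.5516; √K_a = 0.7427.
The active pressure is zero where K_a γ z = 2c√K_a, so z_c = 2c/(γ√K_a) = 2×10.2/(15.1×0.7427) = 1.819 m.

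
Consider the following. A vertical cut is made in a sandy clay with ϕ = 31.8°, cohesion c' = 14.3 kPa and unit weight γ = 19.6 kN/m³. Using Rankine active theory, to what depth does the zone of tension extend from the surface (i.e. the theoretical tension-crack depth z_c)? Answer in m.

2.62 m

K_a = tan²(45° − 31.8°/2) = 0.3098; √K_a = 0.5566.
The active pressure is zero where K_a γ z = 2c√K_a, so z_c = 2c/(γ√K_a) = 2×14.3/(19.6×0.5566) = 2.622 m.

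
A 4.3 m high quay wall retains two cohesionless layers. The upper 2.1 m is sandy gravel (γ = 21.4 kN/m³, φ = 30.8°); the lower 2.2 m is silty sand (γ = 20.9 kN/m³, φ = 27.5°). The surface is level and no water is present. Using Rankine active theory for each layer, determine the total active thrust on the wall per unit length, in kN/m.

70.3 kN/m

K_a1 = tan²(45°−30.8°/2) = 0.3227; K_a2 = tan²(45°−27.5°/2) = 0.3682.
Layer 1: σ at base = K_a1 γ₁ h₁ = 14.50 kPa; P₁ = ½×14.50×2.1 = 15.23.
Layer 2: σ_v at top = γ₁h₁ = 44.94; σ_h top = K_a2×44.94 = 16.55; σ_h base = K_a2×(44.94+20.9×2.2) = 33.48.
P₂ = ½(16.55+33.48)×2.2 = 55.03. Total P_a = 15.23+55.03 = 70.26 kN/m.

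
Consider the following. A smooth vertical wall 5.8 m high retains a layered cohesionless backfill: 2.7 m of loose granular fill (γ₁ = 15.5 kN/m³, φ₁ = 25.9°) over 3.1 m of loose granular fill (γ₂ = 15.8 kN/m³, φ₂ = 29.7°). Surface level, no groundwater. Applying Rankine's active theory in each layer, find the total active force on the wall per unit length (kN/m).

91.5 kN/m

K_a1 = tan²(45°−25.9°/2) = 0.3920; K_a2 = tan²(45°−29.7°/2) = 0.3374.
Layer 1: σ at base = K_a1 γ₁ h₁ = 16.40 kPa; P₁ = ½×16.40×2.7 = 22.15.
Layer 2: σ_v at top = γ₁h₁ = 41.85; σ_h top = K_a2×41.85 = 14.12; σ_h base = K_a2×(41.85+15.8×3.1) = 30.64.
P₂ = ½(14.12+30.64)×3.1 = 69.38. Total P_a = 22.15+69.38 = 91.53 kN/m.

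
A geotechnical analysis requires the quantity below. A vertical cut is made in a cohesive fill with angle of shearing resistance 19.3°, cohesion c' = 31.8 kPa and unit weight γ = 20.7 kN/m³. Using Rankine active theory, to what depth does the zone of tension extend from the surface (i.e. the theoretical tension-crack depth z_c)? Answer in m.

K_a = tan²(45° − 19.3°/2) = 0.5032; √K_a = 0.7094.
The active pressure is zero where K_a γ z = 2c√K_a, so z_c = 2c/(γ√K_a) = 2×31.8/(20.7×0.7094) = 4.331 m.

4.33 m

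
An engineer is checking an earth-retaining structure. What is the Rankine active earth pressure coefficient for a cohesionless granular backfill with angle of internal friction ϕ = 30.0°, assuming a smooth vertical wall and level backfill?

K_a = tan²(45° − φ/2) = tan²(30.00°) = 0.3333.

0.333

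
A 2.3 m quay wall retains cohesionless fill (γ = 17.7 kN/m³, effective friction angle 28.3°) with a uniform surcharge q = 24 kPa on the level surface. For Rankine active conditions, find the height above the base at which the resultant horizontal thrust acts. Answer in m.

0.974 m

K_a = 0.3568.
Triangular part P₁ = ½K_aγH² = 16.70 at H/3 = 0.7667 m; rectangular part P₂ = K_a q H = 19.69 at H/2 = 1.150 m.
ȳ = (P₁·0.7667 + P₂·1.150)/(P₁+P₂) = 0.9741 m.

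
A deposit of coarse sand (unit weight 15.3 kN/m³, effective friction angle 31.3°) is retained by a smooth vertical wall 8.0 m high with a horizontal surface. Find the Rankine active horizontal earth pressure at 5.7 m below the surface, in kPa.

27.6 kPa

K_a = (1 − sin φ)/(1 + sin φ) = 0.3162.
σ_h = K_a γ z = 0.3162 × 15.3 × 5.7 = 27.58 kPa.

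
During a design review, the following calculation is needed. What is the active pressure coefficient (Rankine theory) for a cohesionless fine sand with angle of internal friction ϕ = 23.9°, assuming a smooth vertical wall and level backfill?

0.423

K_a = tan²(45° − φ/2) = tan²(33.05°) = 0.4233.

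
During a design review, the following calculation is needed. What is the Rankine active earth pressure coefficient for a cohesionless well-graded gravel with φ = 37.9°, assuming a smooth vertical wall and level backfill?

0.239

K_a = (1 − sin φ)/(1 + sin φ) = (1 − sin 37.9°)/(1 + sin 37.9°) = 0.2389.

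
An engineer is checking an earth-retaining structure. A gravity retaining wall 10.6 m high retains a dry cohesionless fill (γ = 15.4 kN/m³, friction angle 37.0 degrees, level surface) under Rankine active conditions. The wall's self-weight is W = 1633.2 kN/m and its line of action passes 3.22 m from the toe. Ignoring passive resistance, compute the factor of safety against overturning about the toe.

6.92

K_a = tan²(45° − 37.0°/2) = 0.2486.
P_a = ½K_aγH² = 0.5×0.2486×15.4×10.6² = 215.1 kN/m, acting at H/3 = 3.533 m above the base.
Overturning moment M_o = P_a × H/3 = 215.1 × 3.533 = 759.9.
Resisting moment M_r = W × 3.22 = 1633.2 × 3.22 = 5259.
FS_overturning = M_r/M_o = 5259/759.9 = 6.920.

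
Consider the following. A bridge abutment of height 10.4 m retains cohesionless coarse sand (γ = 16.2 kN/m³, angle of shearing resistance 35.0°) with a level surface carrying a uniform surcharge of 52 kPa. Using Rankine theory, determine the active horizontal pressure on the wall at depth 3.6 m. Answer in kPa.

K_a = (1 − sin φ)/(1 + sin φ) = 0.2710.
σ_v = γz + q = 16.2 × 3.6 + 52 = 110.3 kPa.
σ_h = K_a σ_v = 0.2710 × 110.3 = 29.90 kPa.

29.9 kPa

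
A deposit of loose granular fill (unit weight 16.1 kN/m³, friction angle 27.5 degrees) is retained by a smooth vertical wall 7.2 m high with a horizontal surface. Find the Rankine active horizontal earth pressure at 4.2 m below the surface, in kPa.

24.9 kPa

K_a = (1 − sin φ)/(1 + sin φ) = 0.3682.
σ_h = K_a γ z = 0.3682 × 16.1 × 4.2 = 24.90 kPa.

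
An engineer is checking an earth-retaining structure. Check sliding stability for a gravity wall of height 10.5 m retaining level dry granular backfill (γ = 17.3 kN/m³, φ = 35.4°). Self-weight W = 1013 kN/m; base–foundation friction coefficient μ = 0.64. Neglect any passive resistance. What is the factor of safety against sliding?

K_a = tan²(45° − 35.4°/2) = 0.2664.
P_a = ½K_aγH² = 0.5×0.2664×17.3×10.5² = 254.1 kN/m, acting at H/3 = 3.500 m above the base.
FS_sliding = μW / P_a = 0.64×1013 / 254.1 = 2.552.

2.55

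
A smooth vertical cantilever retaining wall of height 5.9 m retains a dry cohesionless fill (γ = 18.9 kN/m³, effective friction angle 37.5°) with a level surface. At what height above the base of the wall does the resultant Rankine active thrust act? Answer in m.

1.97 m

K_a = 0.2432.
The pressure distribution is triangular, so the resultant acts at H/3 above the base = 5.9/3 = 1.967 m.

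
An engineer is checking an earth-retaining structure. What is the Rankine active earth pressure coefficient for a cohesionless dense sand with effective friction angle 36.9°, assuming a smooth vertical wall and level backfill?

0.250

K_a = (1 − sin φ)/(1 + sin φ) = (1 − sin 36.9°)/(1 + sin 36.9°) = 0.2497.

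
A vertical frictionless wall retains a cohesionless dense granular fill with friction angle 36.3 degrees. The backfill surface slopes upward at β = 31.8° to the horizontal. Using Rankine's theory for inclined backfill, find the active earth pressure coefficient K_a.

0.440

K_a = cos β · (cos β − √(cos²β − cos²φ)) / (cos β + √(cos²β − cos²φ)).
cos β = 0.8499, cos φ = 0.8059, √(cos²β − cos²φ) = 0.2698.
K_a = 0.8499 × (0.8499 − 0.2698)/(0.8499 + 0.2698) = 0.4403.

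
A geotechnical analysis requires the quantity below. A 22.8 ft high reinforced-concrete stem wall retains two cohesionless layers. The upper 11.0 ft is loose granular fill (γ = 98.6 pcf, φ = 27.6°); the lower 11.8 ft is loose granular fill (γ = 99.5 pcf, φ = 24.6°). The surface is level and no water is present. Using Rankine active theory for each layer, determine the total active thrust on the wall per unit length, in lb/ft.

10300 lb/ft

K_a1 = tan²(45°−27.6°/2) = 0.3668; K_a2 = tan²(45°−24.6°/2) = 0.4121.
Layer 1: σ at base = K_a1 γ₁ h₁ = 397.8 psf; P₁ = ½×397.8×11.0 = 2188.
Layer 2: σ_v at top = γ₁h₁ = 1085; σ_h top = K_a2×1085 = 447.0; σ_h base = K_a2×(1085+99.5×11.8) = 930.9.
P₂ = ½(447.0+930.9)×11.8 = 8130. Total P_a = 2188+8130 = 10320 lb/ft.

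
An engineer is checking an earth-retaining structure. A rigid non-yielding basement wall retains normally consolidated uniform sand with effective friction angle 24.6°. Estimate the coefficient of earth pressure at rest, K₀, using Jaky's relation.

K₀ = 1 − sin φ' = 1 − sin 24.6° = 0.5837.

0.584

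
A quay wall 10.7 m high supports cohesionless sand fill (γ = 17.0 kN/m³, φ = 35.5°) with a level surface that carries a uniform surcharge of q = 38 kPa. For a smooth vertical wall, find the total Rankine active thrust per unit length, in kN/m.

366 kN/m

K_a = tan²(45° − φ/2) = 0.2653.
Soil triangle: ½ K_a γ H² = 0.5×0.2653×17.0×10.7² = 258.1 kN/m.
Surcharge rectangle: K_a q H = 0.2653×38×10.7 = 107.9 kN/m.
Total = 258.1 + 107.9 = 366.0 kN/m.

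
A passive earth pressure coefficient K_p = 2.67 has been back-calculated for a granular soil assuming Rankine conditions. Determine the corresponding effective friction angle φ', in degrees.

27.1°

K_p = (1+sin φ)/(1−sin φ) ⇒ sin φ = (K_p − 1)/(K_p + 1) = 0.4550.
φ = arcsin(0.4550) = 27.07°.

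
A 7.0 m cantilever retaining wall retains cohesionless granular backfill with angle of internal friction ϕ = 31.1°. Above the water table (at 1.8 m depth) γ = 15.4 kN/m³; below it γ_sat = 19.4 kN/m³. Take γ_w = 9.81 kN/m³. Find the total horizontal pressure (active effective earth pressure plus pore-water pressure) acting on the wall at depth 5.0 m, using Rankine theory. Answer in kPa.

50.0 kPa

K_a = (1 − sin φ)/(1 + sin φ) = 0.3188.
γ' = 19.4 − 9.81 = 9.590 kN/m³.
Effective vertical stress at 5.0 m: σ'_v = 15.4×1.8 + 9.590×3.20 = 58.41 kPa.
σ'_h = K_a σ'_v = 0.3188 × 58.41 = 18.62 kPa; u = γ_w × 3.20 = 31.39 kPa.
Total σ_h = 18.62 + 31.39 = 50.01 kPa.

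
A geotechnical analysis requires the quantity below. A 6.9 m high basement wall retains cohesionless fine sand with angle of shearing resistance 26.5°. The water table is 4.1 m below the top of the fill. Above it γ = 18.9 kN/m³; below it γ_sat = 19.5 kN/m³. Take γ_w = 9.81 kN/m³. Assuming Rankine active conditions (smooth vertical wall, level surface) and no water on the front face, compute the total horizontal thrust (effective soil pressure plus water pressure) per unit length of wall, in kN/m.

197 kN/m

K_a = tan²(45° − φ/2) = 0.3829.
γ' = 19.5 − 9.81 = 9.690 kN/m³. Depth below WT = 2.8 m.
σ'_h at WT = K_a γ d_w = 29.67 kPa; at base = 29.67 + K_a γ' × 2.8 = 40.06 kPa.
P₁ (0–4.1 m) = ½×29.67×4.1 = 60.83. P₂ (4.1–6.9 m) = ½(29.67+40.06)×2.8 = 97.63.
P_w = ½ γ_w h₂² = 0.5×9.81×2.8² = 38.46. Total = 60.83+97.63+38.46 = 196.9 kN/m.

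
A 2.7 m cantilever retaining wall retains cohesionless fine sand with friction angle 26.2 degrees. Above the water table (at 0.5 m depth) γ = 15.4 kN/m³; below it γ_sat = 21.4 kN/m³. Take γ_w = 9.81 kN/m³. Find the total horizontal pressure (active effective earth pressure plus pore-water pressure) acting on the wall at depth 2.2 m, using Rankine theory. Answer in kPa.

27.3 kPa

K_a = (1 − sin φ)/(1 + sin φ) = 0.3874.
γ' = 21.4 − 9.81 = 11.59 kN/m³.
Effective vertical stress at 2.2 m: σ'_v = 15.4×0.5 + 11.59×1.70 = 27.40 kPa.
σ'_h = K_a σ'_v = 0.3874 × 27.40 = 10.62 kPa; u = γ_w × 1.70 = 16.68 kPa.
Total σ_h = 10.62 + 16.68 = 27.29 kPa.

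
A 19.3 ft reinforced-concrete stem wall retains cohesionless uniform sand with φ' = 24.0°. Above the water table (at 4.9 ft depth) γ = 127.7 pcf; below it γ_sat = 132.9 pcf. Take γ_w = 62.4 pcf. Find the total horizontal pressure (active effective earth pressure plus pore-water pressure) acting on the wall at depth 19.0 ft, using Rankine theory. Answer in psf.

1560 psf

K_a = (1 − sin φ)/(1 + sin φ) = 0.4217.
γ' = 132.9 − 62.4 = 70.50 pcf.
Effective vertical stress at 19.0 ft: σ'_v = 127.7×4.9 + 70.50×14.1 = 1620 psf.
σ'_h = K_a σ'_v = 0.4217 × 1620 = 683.1 psf; u = γ_w × 14.1 = 879.8 psf.
Total σ_h = 683.1 + 879.8 = 1563 psf.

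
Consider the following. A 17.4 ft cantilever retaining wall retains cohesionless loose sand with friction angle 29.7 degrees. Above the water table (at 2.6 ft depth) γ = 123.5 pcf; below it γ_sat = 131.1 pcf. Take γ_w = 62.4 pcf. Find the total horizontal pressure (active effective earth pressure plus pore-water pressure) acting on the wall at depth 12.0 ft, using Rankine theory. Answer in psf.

K_a = (1 − sin φ)/(1 + sin φ) = 0.3374.
γ' = 131.1 − 62.4 = 68.70 pcf.
Effective vertical stress at 12.0 ft: σ'_v = 123.5×2.6 + 68.70×9.40 = 966.9 psf.
σ'_h = K_a σ'_v = 0.3374 × 966.9 = 326.2 psf; u = γ_w × 9.40 = 586.6 psf.
Total σ_h = 326.2 + 586.6 = 912.8 psf.

913 psf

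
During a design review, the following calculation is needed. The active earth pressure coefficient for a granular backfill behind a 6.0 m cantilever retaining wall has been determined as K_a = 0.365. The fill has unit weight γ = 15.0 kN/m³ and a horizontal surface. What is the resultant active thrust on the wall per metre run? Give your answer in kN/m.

P = ½ K_a γ H² = 0.5 × 0.365 × 15.0 × 6.0² = 98.55 kN/m.

98.5 kN/m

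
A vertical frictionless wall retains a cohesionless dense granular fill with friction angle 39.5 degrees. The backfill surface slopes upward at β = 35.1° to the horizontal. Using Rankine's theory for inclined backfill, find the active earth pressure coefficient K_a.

0.410

K_a = cos β · (cos β − √(cos²β − cos²φ)) / (cos β + √(cos²β − cos²φ)).
cos β = 0.8181, cos φ = 0.7716, √(cos²β − cos²φ) = 0.2720.
K_a = 0.8181 × (0.8181 − 0.2720)/(0.8181 + 0.2720) = 0.4099.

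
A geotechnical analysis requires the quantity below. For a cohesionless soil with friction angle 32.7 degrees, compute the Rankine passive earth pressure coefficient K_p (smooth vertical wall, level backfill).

K_p = (1 + sin φ)/(1 − sin φ) = tan²(45° + 32.7°/2) = 3.350.

3.35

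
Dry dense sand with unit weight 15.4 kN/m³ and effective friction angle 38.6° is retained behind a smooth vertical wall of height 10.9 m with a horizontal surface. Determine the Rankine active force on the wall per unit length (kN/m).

K_a = tan²(45° − φ/2) = 0.2316.
P_a = ½ K_a γ H² = 0.5 × 0.2316 × 15.4 × 10.9² = 211.9 kN/m.

212 kN/m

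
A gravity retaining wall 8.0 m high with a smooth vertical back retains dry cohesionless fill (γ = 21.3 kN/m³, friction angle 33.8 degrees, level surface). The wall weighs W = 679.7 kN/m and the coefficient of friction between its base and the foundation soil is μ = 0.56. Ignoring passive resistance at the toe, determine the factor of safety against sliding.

K_a = tan²(45° − 33.8°/2) = 0.2851.
P_a = ½K_aγH² = 0.5×0.2851×21.3×8.0² = 194.3 kN/m, acting at H/3 = 2.667 m above the base.
FS_sliding = μW / P_a = 0.56×679.7 / 194.3 = 1.959.

1.96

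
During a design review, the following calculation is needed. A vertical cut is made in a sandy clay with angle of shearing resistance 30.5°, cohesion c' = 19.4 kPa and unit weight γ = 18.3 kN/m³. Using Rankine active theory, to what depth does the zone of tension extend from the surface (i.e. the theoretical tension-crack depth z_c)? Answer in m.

K_a = tan²(45° − 30.5°/2) = 0.3267; √K_a = 0.5715.
The active pressure is zero where K_a γ z = 2c√K_a, so z_c = 2c/(γ√K_a) = 2×19.4/(18.3×0.5715) = 3.710 m.

3.71 m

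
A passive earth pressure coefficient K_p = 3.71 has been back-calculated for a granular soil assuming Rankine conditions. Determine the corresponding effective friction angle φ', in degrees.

K_p = (1+sin φ)/(1−sin φ) ⇒ sin φ = (K_p − 1)/(K_p + 1) = 0.5754.
φ = arcsin(0.5754) = 35.13°.

35.1°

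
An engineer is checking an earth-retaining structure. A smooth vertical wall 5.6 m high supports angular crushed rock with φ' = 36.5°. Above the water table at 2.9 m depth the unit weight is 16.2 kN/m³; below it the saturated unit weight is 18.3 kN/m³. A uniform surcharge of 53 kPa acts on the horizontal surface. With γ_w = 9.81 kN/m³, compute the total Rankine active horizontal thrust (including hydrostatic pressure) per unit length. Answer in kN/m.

K_a = tan²(45° − φ/2) = 0.2541.
γ' = 18.3 − 9.81 = 8.490 kN/m³. h₂ = H − d_w = 2.7 m.
σ'_h: at surface K_a·q = 13.47; at WT K_a(q+γd_w) = 25.40; at base K_a(q+γd_w+γ'h₂) = 31.22 kPa.
P₁ = ½(13.47+25.40)×2.9 = 56.36; P₂ = ½(25.40+31.22)×2.7 = 76.44; P_w = ½γ_w h₂² = 35.76.
Total = 56.36+76.44+35.76 = 168.6 kN/m.

169 kN/m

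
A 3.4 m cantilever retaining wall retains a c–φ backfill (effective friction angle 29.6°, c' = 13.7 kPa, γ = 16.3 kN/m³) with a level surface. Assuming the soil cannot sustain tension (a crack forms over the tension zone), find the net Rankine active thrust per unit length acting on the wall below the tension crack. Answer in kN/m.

0.723 kN/m

K_a = 0.3387; √K_a = 0.5820.
Tension-crack depth z_c = 2c/(γ√K_a) = 2×13.7/(16.3×0.5820) = 2.888 m.
σ_a at base = K_a γ H − 2c√K_a = 0.3387×16.3×3.4 − 2×13.7×0.5820 = 2.826 kPa.
P_a = ½ × 2.826 × (H − z_c) = 0.5×2.826×0.5118 = 0.7231 kN/m.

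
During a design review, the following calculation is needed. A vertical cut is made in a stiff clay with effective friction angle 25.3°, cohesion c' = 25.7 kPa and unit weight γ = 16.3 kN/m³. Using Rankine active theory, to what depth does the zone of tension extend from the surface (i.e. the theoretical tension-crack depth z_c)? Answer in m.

K_a = tan²(45° − 25.3°/2) = 0.4012; √K_a = 0.6334.
The active pressure is zero where K_a γ z = 2c√K_a, so z_c = 2c/(γ√K_a) = 2×25.7/(16.3×0.6334) = 4.979 m.

4.98 m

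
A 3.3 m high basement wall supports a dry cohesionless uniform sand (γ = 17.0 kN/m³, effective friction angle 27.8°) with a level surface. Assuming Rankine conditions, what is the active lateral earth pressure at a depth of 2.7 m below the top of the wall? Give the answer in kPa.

K_a = (1 − sin φ)/(1 + sin φ) = 0.3639.
σ_h = K_a γ z = 0.3639 × 17.0 × 2.7 = 16.70 kPa.

16.7 kPa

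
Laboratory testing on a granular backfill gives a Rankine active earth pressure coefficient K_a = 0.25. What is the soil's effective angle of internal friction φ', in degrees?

36.9°

K_a = tan²(45° − φ/2) ⇒ 45° − φ/2 = arctan(√0.25) = 26.57°.
φ = 2(45° − 26.57°) = 36.87°.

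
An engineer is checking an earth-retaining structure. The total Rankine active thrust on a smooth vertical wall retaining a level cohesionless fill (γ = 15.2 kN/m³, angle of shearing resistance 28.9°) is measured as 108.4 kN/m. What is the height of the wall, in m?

6.40 m

K_a = 0.3484. P_a = ½ K_a γ H² ⇒ H = √(2P_a/(K_a γ)).
H = √(2×108.4/(0.3484×15.2)) = 6.399 m.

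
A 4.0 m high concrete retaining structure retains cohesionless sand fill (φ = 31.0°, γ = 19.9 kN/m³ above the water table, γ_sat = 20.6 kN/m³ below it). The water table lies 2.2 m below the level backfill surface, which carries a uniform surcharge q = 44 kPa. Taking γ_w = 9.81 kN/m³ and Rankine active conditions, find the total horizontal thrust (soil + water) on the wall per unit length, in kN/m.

118 kN/m

K_a = tan²(45° − φ/2) = 0.3201.
γ' = 20.6 − 9.81 = 10.79 kN/m³. h₂ = H − d_w = 1.8 m.
σ'_h: at surface K_a·q = 14.08; at WT K_a(q+γd_w) = 28.10; at base K_a(q+γd_w+γ'h₂) = 34.32 kPa.
P₁ = ½(14.08+28.10)×2.2 = 46.40; P₂ = ½(28.10+34.32)×1.8 = 56.17; P_w = ½γ_w h₂² = 15.89.
Total = 46.40+56.17+15.89 = 118.5 kN/m.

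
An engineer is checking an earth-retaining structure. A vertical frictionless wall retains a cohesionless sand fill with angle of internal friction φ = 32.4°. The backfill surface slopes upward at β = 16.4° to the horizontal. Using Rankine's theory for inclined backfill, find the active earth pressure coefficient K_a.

K_a = cos β · (cos β − √(cos²β − cos²φ)) / (cos β + √(cos²β − cos²φ)).
cos β = 0.9593, cos φ = 0.8443, √(cos²β − cos²φ) = 0.4554.
K_a = 0.9593 × (0.9593 − 0.4554)/(0.9593 + 0.4554) = 0.3417.

0.342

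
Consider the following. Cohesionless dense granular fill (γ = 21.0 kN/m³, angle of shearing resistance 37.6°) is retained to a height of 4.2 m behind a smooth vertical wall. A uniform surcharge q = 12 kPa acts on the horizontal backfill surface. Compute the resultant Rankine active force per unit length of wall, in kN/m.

K_a = tan²(45° − φ/2) = 0.2421.
Soil triangle: ½ K_a γ H² = 0.5×0.2421×21.0×4.2² = 44.85 kN/m.
Surcharge rectangle: K_a q H = 0.2421×12×4.2 = 12.20 kN/m.
Total = 44.85 + 12.20 = 57.05 kN/m.

57.0 kN/m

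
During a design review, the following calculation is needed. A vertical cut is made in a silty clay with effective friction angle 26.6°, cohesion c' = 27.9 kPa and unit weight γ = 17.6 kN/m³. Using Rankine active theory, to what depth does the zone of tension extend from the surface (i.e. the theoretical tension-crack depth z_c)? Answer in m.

K_a = tan²(45° − 26.6°/2) = 0.3814; √K_a = 0.6176.
The active pressure is zero where K_a γ z = 2c√K_a, so z_c = 2c/(γ√K_a) = 2×27.9/(17.6×0.6176) = 5.133 m.

5.13 m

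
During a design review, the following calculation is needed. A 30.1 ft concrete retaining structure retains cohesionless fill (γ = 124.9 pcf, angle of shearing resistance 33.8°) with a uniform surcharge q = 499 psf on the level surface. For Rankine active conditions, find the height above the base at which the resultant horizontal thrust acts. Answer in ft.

11.1 ft

K_a = 0.2851.
Triangular part P₁ = ½K_aγH² = 16130 at H/3 = 10.03 ft; rectangular part P₂ = K_a q H = 4282 at H/2 = 15.05 ft.
ȳ = (P₁·10.03 + P₂·15.05)/(P₁+P₂) = 11.09 ft.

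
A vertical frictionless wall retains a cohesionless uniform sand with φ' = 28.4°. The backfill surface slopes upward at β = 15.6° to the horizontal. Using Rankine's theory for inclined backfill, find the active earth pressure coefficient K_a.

K_a = cos β · (cos β − √(cos²β − cos²φ)) / (cos β + √(cos²β − cos²φ)).
cos β = 0.9632, cos φ = 0.8796, √(cos²β − cos²φ) = 0.3923.
K_a = 0.9632 × (0.9632 − 0.3923)/(0.9632 + 0.3923) = 0.4056.

0.406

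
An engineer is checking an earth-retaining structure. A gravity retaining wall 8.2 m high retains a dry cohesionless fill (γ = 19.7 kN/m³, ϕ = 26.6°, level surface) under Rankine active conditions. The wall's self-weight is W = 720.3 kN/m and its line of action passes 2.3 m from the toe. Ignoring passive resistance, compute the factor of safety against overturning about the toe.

K_a = tan²(45° − 26.6°/2) = 0.3814.
P_a = ½K_aγH² = 0.5×0.3814×19.7×8.2² = 252.6 kN/m, acting at H/3 = 2.733 m above the base.
Overturning moment M_o = P_a × H/3 = 252.6 × 2.733 = 690.5.
Resisting moment M_r = W × 2.3 = 720.3 × 2.3 = 1657.
FS_overturning = M_r/M_o = 1657/690.5 = 2.399.

2.40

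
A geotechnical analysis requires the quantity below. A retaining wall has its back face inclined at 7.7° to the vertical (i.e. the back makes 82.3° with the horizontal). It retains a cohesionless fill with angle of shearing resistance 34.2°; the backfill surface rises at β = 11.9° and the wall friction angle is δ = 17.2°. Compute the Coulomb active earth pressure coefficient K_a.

K_a = sin²(α+φ) / [sin²α · sin(α−δ) · (1 + √{sin(φ+δ)sin(φ−β) / (sin(α−δ)sin(α+β))})²].
With α = 82.3°, φ = 34.2°, δ = 17.2°, β = 11.9°: K_a = 0.3636.

0.364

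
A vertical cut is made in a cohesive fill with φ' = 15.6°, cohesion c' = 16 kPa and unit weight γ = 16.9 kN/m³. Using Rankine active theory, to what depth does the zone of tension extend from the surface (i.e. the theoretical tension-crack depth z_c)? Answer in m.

2.49 m

K_a = tan²(45° − 15.6°/2) = 0.5761; √K_a = 0.7590.
The active pressure is zero where K_a γ z = 2c√K_a, so z_c = 2c/(γ√K_a) = 2×16/(16.9×0.7590) = 2.495 m.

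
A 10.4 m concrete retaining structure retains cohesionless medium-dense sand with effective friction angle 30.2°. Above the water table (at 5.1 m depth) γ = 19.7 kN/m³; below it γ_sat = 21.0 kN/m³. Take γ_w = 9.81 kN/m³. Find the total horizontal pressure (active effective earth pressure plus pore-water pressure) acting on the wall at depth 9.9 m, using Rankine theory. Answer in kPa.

98.1 kPa

K_a = (1 − sin φ)/(1 + sin φ) = 0.3307.
γ' = 21.0 − 9.81 = 11.19 kN/m³.
Effective vertical stress at 9.9 m: σ'_v = 19.7×5.1 + 11.19×4.80 = 154.2 kPa.
σ'_h = K_a σ'_v = 0.3307 × 154.2 = 50.98 kPa; u = γ_w × 4.80 = 47.09 kPa.
Total σ_h = 50.98 + 47.09 = 98.07 kPa.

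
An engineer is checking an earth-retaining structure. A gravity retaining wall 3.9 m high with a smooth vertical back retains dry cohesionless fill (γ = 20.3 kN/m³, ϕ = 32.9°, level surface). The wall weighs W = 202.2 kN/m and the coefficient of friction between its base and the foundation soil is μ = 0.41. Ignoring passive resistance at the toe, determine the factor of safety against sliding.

1.81

K_a = tan²(45° − 32.9°/2) = 0.2960.
P_a = ½K_aγH² = 0.5×0.2960×20.3×3.9² = 45.70 kN/m, acting at H/3 = 1.300 m above the base.
FS_sliding = μW / P_a = 0.41×202.2 / 45.70 = 1.814.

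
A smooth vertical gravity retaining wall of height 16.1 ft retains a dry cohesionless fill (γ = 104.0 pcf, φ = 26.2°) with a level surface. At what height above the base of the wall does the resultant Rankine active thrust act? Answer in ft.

5.37 ft

K_a = 0.3874.
The pressure distribution is triangular, so the resultant acts at H/3 above the base = 16.1/3 = 5.367 ft.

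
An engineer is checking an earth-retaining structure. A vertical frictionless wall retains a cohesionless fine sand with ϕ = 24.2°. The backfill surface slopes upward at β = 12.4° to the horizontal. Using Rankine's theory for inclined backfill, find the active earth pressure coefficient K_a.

0.462

K_a = cos β · (cos β − √(cos²β − cos²φ)) / (cos β + √(cos²β − cos²φ)).
cos β = 0.9767, cos φ = 0.9121, √(cos²β − cos²φ) = 0.3492.
K_a = 0.9767 × (0.9767 − 0.3492)/(0.9767 + 0.3492) = 0.4622.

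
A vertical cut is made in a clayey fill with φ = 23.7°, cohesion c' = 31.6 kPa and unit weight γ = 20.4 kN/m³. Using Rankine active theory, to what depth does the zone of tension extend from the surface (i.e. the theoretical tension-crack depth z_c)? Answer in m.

K_a = tan²(45° − 23.7°/2) = 0.4266; √K_a = 0.6531.
The active pressure is zero where K_a γ z = 2c√K_a, so z_c = 2c/(γ√K_a) = 2×31.6/(20.4×0.6531) = 4.743 m.

4.74 m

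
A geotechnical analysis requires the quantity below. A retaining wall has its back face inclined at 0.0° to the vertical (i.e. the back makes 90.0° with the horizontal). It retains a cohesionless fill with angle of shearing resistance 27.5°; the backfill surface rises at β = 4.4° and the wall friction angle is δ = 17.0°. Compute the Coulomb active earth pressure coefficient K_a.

0.348

K_a = sin²(α+φ) / [sin²α · sin(α−δ) · (1 + √{sin(φ+δ)sin(φ−β) / (sin(α−δ)sin(α+β))})²].
With α = 90.0°, φ = 27.5°, δ = 17.0°, β = 4.4°: K_a = 0.3483.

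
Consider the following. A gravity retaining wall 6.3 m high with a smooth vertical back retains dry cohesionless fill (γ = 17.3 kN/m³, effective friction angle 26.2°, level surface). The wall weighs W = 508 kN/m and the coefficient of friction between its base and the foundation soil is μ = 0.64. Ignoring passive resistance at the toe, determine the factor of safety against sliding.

2.44

K_a = tan²(45° − 26.2°/2) = 0.3874.
P_a = ½K_aγH² = 0.5×0.3874×17.3×6.3² = 133.0 kN/m, acting at H/3 = 2.100 m above the base.
FS_sliding = μW / P_a = 0.64×508 / 133.0 = 2.444.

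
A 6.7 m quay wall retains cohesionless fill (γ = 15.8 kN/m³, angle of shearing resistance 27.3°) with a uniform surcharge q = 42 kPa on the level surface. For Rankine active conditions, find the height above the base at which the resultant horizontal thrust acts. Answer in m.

K_a = 0.3711.
Triangular part P₁ = ½K_aγH² = 131.6 at H/3 = 2.233 m; rectangular part P₂ = K_a q H = 104.4 at H/2 = 3.350 m.
ȳ = (P₁·2.233 + P₂·3.350)/(P₁+P₂) = 2.727 m.

2.73 m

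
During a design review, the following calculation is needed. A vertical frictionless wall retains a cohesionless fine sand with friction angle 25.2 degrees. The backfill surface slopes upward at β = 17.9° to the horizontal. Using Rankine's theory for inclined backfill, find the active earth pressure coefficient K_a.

K_a = cos β · (cos β − √(cos²β − cos²φ)) / (cos β + √(cos²β − cos²φ)).
cos β = 0.9516, cos φ = 0.9048, √(cos²β − cos²φ) = 0.2947.
K_a = 0.9516 × (0.9516 − 0.2947)/(0.9516 + 0.2947) = 0.5016.

0.502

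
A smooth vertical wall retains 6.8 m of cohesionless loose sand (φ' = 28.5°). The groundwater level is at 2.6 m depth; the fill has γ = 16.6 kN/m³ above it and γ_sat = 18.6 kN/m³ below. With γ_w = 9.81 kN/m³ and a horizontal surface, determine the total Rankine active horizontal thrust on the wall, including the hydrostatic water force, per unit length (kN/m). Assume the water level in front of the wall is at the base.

198 kN/m

K_a = tan²(45° − φ/2) = 0.3540.
γ' = 18.6 − 9.81 = 8.790 kN/m³. Depth below WT = 4.2 m.
σ'_h at WT = K_a γ d_w = 15.28 kPa; at base = 15.28 + K_a γ' × 4.2 = 28.34 kPa.
P₁ (0–2.6 m) = ½×15.28×2.6 = 19.86. P₂ (2.6–6.8 m) = ½(15.28+28.34)×4.2 = 91.60.
P_w = ½ γ_w h₂² = 0.5×9.81×4.2² = 86.52. Total = 19.86+91.60+86.52 = 198.0 kN/m.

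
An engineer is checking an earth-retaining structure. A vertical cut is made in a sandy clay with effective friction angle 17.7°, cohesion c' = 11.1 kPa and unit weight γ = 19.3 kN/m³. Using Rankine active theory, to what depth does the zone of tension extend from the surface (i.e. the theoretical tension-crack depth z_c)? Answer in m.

K_a = tan²(45° − 17.7°/2) = 0.5337; √K_a = 0.7306.
The active pressure is zero where K_a γ z = 2c√K_a, so z_c = 2c/(γ√K_a) = 2×11.1/(19.3×0.7306) = 1.575 m.

1.57 m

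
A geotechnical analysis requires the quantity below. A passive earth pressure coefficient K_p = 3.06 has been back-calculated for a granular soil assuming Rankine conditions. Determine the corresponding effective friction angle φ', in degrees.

30.5°

K_p = (1+sin φ)/(1−sin φ) ⇒ sin φ = (K_p − 1)/(K_p + 1) = 0.5074.
φ = arcsin(0.5074) = 30.49°.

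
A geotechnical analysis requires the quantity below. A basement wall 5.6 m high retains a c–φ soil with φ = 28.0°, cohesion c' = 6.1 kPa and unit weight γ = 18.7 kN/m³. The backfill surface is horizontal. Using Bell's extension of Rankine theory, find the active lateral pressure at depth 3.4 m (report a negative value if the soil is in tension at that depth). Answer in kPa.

K_a = (1 − sin φ)/(1 + sin φ) = 0.3610.
σ_a = K_a γ z − 2c√K_a = 0.3610×18.7×3.4 − 2×6.1×0.6009 = 15.62 kPa.

15.6 kPa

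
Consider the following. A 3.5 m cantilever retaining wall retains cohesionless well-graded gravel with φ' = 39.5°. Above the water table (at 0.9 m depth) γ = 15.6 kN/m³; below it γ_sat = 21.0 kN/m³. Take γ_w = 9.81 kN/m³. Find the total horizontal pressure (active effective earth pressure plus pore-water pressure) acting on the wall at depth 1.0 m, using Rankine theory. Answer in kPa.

K_a = (1 − sin φ)/(1 + sin φ) = 0.2224.
γ' = 21.0 − 9.81 = 11.19 kN/m³.
Effective vertical stress at 1.0 m: σ'_v = 15.6×0.9 + 11.19×0.100 = 15.16 kPa.
σ'_h = K_a σ'_v = 0.2224 × 15.16 = 3.372 kPa; u = γ_w × 0.100 = 0.9810 kPa.
Total σ_h = 3.372 + 0.9810 = 4.353 kPa.

4.35 kPa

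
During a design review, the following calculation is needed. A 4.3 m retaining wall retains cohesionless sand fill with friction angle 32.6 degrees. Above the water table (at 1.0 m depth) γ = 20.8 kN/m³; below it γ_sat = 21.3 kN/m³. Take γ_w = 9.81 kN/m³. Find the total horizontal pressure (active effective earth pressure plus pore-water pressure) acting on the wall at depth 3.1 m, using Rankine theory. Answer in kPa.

34.1 kPa

K_a = (1 − sin φ)/(1 + sin φ) = 0.2997.
γ' = 21.3 − 9.81 = 11.49 kN/m³.
Effective vertical stress at 3.1 m: σ'_v = 20.8×1.0 + 11.49×2.10 = 44.93 kPa.
σ'_h = K_a σ'_v = 0.2997 × 44.93 = 13.47 kPa; u = γ_w × 2.10 = 20.60 kPa.
Total σ_h = 13.47 + 20.60 = 34.07 kPa.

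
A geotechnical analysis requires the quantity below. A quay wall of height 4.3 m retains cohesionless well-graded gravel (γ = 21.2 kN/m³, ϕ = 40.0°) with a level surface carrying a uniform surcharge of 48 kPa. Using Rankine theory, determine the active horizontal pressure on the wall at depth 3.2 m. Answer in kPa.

K_a = (1 − sin φ)/(1 + sin φ) = 0.2174.
σ_v = γz + q = 21.2 × 3.2 + 48 = 115.8 kPa.
σ_h = K_a σ_v = 0.2174 × 115.8 = 25.19 kPa.

25.2 kPa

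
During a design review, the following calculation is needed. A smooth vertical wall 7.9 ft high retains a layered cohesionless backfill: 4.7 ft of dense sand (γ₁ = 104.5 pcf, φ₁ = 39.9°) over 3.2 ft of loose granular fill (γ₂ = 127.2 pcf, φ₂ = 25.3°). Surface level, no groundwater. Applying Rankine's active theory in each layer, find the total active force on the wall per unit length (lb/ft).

1140 lb/ft

K_a1 = tan²(45°−39.9°/2) = 0.2184; K_a2 = tan²(45°−25.3°/2) = 0.4012.
Layer 1: σ at base = K_a1 γ₁ h₁ = 107.3 psf; P₁ = ½×107.3×4.7 = 252.1.
Layer 2: σ_v at top = γ₁h₁ = 491.2; σ_h top = K_a2×491.2 = 197.0; σ_h base = K_a2×(491.2+127.2×3.2) = 360.3.
P₂ = ½(197.0+360.3)×3.2 = 891.8. Total P_a = 252.1+891.8 = 1144 lb/ft.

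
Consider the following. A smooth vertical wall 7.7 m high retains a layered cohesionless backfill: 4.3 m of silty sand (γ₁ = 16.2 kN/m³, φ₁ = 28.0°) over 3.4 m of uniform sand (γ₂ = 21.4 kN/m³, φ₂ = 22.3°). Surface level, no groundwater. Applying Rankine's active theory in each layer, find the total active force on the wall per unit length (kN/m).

K_a1 = tan²(45°−28.0°/2) = 0.3610; K_a2 = tan²(45°−22.3°/2) = 0.4498.
Layer 1: σ at base = K_a1 γ₁ h₁ = 25.15 kPa; P₁ = ½×25.15×4.3 = 54.07.
Layer 2: σ_v at top = γ₁h₁ = 69.66; σ_h top = K_a2×69.66 = 31.34; σ_h base = K_a2×(69.66+21.4×3.4) = 64.07.
P₂ = ½(31.34+64.07)×3.4 = 162.2. Total P_a = 54.07+162.2 = 216.3 kN/m.

216 kN/m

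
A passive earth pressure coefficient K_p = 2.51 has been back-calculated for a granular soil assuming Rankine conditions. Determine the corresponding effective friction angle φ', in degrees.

K_p = (1+sin φ)/(1−sin φ) ⇒ sin φ = (K_p − 1)/(K_p + 1) = 0.4302.
φ = arcsin(0.4302) = 25.48°.

25.5°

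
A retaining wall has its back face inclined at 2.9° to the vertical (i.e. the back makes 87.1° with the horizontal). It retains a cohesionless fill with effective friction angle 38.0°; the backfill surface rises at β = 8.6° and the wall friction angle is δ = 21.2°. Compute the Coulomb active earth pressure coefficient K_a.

K_a = sin²(α+φ) / [sin²α · sin(α−δ) · (1 + √{sin(φ+δ)sin(φ−β) / (sin(α−δ)sin(α+β))})²].
With α = 87.1°, φ = 38.0°, δ = 21.2°, β = 8.6°: K_a = 0.2601.

0.260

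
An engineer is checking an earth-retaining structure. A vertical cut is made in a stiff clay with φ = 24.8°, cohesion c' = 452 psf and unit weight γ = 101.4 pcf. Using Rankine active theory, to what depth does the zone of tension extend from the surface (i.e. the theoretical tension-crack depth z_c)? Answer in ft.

K_a = tan²(45° − 24.8°/2) = 0.4090; √K_a = 0.6395.
The active pressure is zero where K_a γ z = 2c√K_a, so z_c = 2c/(γ√K_a) = 2×452/(101.4×0.6395) = 13.94 ft.

13.9 ft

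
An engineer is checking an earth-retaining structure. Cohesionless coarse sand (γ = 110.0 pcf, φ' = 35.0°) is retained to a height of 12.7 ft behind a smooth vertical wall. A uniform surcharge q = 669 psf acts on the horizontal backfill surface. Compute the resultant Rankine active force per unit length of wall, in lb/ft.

4710 lb/ft

K_a = tan²(45° − φ/2) = 0.2710.
Soil triangle: ½ K_a γ H² = 0.5×0.2710×110.0×12.7² = 2404 lb/ft.
Surcharge rectangle: K_a q H = 0.2710×669×12.7 = 2302 lb/ft.
Total = 2404 + 2302 = 4706 lb/ft.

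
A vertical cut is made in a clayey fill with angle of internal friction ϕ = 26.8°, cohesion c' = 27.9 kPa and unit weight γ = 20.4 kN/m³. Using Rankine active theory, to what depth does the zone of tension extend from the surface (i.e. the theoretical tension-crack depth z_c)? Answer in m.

4.45 m

K_a = tan²(45° − 26.8°/2) = 0.3785; √K_a = 0.6152.
The active pressure is zero where K_a γ z = 2c√K_a, so z_c = 2c/(γ√K_a) = 2×27.9/(20.4×0.6152) = 4.446 m.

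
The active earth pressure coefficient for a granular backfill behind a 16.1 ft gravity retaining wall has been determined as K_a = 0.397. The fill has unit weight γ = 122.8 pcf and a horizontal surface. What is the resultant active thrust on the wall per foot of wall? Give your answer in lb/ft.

6320 lb/ft

P = ½ K_a γ H² = 0.5 × 0.397 × 122.8 × 16.1² = 6318 lb/ft.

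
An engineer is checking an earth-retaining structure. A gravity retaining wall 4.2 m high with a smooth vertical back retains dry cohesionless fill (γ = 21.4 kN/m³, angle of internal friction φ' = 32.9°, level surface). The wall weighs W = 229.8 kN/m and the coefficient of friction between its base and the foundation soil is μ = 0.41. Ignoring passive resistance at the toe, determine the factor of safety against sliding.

K_a = tan²(45° − 32.9°/2) = 0.2960.
P_a = ½K_aγH² = 0.5×0.2960×21.4×4.2² = 55.88 kN/m, acting at H/3 = 1.400 m above the base.
FS_sliding = μW / P_a = 0.41×229.8 / 55.88 = 1.686.

1.69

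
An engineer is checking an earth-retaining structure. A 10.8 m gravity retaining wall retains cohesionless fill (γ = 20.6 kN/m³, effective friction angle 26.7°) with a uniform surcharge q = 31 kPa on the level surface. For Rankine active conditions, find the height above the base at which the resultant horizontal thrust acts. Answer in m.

3.99 m

K_a = 0.3800.
Triangular part P₁ = ½K_aγH² = 456.5 at H/3 = 3.600 m; rectangular part P₂ = K_a q H = 127.2 at H/2 = 5.400 m.
ȳ = (P₁·3.600 + P₂·5.400)/(P₁+P₂) = 3.992 m.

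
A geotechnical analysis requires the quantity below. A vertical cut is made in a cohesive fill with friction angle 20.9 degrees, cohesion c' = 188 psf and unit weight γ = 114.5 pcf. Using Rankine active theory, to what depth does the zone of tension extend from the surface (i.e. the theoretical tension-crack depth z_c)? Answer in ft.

4.77 ft

K_a = tan²(45° − 20.9°/2) = 0.4741; √K_a = 0.6886.
The active pressure is zero where K_a γ z = 2c√K_a, so z_c = 2c/(γ√K_a) = 2×188/(114.5×0.6886) = 4.769 ft.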